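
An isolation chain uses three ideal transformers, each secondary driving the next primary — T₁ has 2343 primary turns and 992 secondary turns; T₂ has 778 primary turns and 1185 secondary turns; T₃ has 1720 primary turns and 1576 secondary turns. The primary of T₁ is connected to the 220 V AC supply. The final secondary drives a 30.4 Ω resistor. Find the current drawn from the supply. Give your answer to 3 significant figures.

I_supply ≈ 2.53 A

After T₁: V = 220.00 × 992/2343 = 93.146 V.
After T₂: V = 93.146 × 1185/778 = 141.87 V.
After T₃: V = 141.87 × 1576/1720 = 130.00 V.
I_load = 130.00/30.4 = 4.2762 A, so P_out = 130.00 × 4.2762 = 555.88 W.
All ideal ⇒ P_in = P_out, so I_supply = 555.88/220 = 2.53 A.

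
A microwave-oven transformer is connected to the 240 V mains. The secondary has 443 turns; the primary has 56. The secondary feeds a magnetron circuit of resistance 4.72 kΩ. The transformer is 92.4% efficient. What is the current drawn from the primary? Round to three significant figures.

I_p ≈ 3.44 A

V_s = 240 × 443/56 = 1898.6 V.
I_s = V_s/R = 1898.6/4720 = 0.40224 A.
P_out = V_s I_s = 1898.6 × 0.40224 = 763.68 W.
P_in = P_out/η = 763.68/0.924 = 826.49 W.
I_p = P_in/V_p = 826.49/240 = 3.44 A.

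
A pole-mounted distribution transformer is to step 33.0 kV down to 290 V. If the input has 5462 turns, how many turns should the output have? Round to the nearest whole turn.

N_out/N_in = V_out/V_in, so N_out = 5462 × 290/33000 = 48.0 ≈ 48 turns.

N_out = 48 turns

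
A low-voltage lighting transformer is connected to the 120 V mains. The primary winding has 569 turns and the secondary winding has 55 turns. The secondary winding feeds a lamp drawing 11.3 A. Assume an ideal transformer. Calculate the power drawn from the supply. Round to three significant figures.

I_p = I_s × N_s/N_p = 11.3 × 55/569 = 1.0923 A.
P = V_p I_p = 120 × 1.0923 = 131 W.

P ≈ 131 W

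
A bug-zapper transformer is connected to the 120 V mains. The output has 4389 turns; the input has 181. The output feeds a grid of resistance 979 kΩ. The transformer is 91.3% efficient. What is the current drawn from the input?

I_in ≈ 0.0789 A

V_out = 120 × 4389/181 = 2909.8 V.
I_out = V_out/R = 2909.8/979000 = 0.0029723 A.
P_out = V_out I_out = 2909.8 × 0.0029723 = 8.6488 W.
P_in = P_out/η = 8.6488/0.913 = 9.4729 W.
I_in = P_in/V_in = 9.4729/120 = 0.0789 A.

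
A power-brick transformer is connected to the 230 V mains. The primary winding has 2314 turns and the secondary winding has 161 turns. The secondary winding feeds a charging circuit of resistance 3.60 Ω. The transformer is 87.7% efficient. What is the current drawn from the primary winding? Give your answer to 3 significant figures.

I_p ≈ 0.353 A

V_s = 230 × 161/2314 = 16.003 V.
I_s = V_s/R = 16.003/3.60 = 4.4452 A.
P_out = V_s I_s = 16.003 × 4.4452 = 71.134 W.
P_in = P_out/η = 71.134/0.877 = 81.111 W.
I_p = P_in/V_p = 81.111/230 = 0.353 A.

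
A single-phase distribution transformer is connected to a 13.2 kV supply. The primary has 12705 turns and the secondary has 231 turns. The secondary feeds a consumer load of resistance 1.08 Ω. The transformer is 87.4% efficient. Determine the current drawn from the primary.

I_p ≈ 4.62 A

V_s = 13200 × 231/12705 = 240.00 V.
I_s = V_s/R = 240.00/1.08 = 222.22 A.
P_out = V_s I_s = 240.00 × 222.22 = 53333 W.
P_in = P_out/η = 53333/0.874 = 61022 W.
I_p = P_in/V_p = 61022/13200 = 4.62 A.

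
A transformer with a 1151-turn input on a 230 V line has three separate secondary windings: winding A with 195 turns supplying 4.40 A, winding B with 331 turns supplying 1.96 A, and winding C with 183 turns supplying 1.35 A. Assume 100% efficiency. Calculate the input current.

I_in ≈ 1.52 A

V_A = 230 × 195/1151 = 38.966 V; V_B = 230 × 331/1151 = 66.142 V; V_C = 230 × 183/1151 = 36.568 V.
P_out = V_A I_A + V_B I_B + V_C I_C = 38.966×4.40 + 66.142×1.96 + 36.568×1.35 = 171.45 + 129.64 + 49.367 = 350.46 W.
Ideal ⇒ P_in = P_out, so I_in = P_out/V_in = 350.46/230 = 1.52 A.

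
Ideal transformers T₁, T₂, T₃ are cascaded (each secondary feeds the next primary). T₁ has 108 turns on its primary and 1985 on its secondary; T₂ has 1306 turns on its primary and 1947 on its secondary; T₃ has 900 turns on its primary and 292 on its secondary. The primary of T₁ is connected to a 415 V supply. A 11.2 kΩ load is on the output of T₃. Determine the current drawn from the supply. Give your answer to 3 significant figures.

After T₁: V = 415.00 × 1985/108 = 7627.5 V.
After T₂: V = 7627.5 × 1947/1306 = 11371 V.
After T₃: V = 11371 × 292/900 = 3689.3 V.
I_load = 3689.3/11200 = 0.32940 A, so P_out = 3689.3 × 0.32940 = 1215.3 W.
All ideal ⇒ P_in = P_out, so I_supply = 1215.3/415 = 2.93 A.

I_supply ≈ 2.93 A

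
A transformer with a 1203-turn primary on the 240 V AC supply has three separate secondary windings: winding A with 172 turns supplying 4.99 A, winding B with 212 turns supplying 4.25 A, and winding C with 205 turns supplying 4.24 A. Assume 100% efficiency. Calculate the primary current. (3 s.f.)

V_A = 240 × 172/1203 = 34.314 V; V_B = 240 × 212/1203 = 42.294 V; V_C = 240 × 205/1203 = 40.898 V.
P_out = V_A I_A + V_B I_B + V_C I_C = 34.314×4.99 + 42.294×4.25 + 40.898×4.24 = 171.23 + 179.75 + 173.41 = 524.39 W.
Ideal ⇒ P_in = P_out, so I_p = P_out/V_p = 524.39/240 = 2.18 A.

I_p ≈ 2.18 A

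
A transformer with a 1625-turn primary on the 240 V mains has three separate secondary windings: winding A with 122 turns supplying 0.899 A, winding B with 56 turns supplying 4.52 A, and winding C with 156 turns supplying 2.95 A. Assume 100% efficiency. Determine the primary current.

V_A = 240 × 122/1625 = 18.018 V; V_B = 240 × 56/1625 = 8.2708 V; V_C = 240 × 156/1625 = 23.040 V.
P_out = V_A I_A + V_B I_B + V_C I_C = 18.018×0.899 + 8.2708×4.52 + 23.040×2.95 = 16.199 + 37.384 + 67.968 = 121.55 W.
Ideal ⇒ P_in = P_out, so I_p = P_out/V_p = 121.55/240 = 0.506 A.

I_p ≈ 0.506 A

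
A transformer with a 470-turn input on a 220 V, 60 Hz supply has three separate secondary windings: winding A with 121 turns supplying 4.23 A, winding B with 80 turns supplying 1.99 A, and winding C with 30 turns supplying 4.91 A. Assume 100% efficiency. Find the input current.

V_A = 220 × 121/470 = 56.638 V; V_B = 220 × 80/470 = 37.447 V; V_C = 220 × 30/470 = 14.043 V.
P_out = V_A I_A + V_B I_B + V_C I_C = 56.638×4.23 + 37.447×1.99 + 14.043×4.91 = 239.58 + 74.519 + 68.949 = 383.05 W.
Ideal ⇒ P_in = P_out, so I_in = P_out/V_in = 383.05/220 = 1.74 A.

I_in ≈ 1.74 A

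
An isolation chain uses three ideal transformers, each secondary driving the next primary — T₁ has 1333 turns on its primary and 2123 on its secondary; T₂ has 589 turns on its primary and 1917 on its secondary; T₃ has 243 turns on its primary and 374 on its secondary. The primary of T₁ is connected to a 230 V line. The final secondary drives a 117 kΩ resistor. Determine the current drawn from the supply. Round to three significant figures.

Secondary of T₁: V = 230.00 × 2123/1333 = 366.31 V.
Secondary of T₂: V = 366.31 × 1917/589 = 1192.2 V.
Secondary of T₃: V = 1192.2 × 374/243 = 1834.9 V.
I_load = 1834.9/117000 = 0.015683 A, so P_out = 1834.9 × 0.015683 = 28.778 W.
All ideal ⇒ P_in = P_out, so I_supply = 28.778/230 = 0.125 A.

I_supply ≈ 0.125 A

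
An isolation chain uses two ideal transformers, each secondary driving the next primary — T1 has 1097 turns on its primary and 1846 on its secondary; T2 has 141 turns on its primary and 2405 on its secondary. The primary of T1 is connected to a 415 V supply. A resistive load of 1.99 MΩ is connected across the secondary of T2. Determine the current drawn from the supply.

Secondary of T1: V = 415.00 × 1846/1097 = 698.35 V.
Secondary of T2: V = 698.35 × 2405/141 = 11912 V.
I_load = 11912/(1.99×10^6) = 0.0059857 A, so P_out = 11912 × 0.0059857 = 71.299 W.
All ideal ⇒ P_in = P_out, so I_supply = 71.299/415 = 0.172 A.

I_supply ≈ 0.172 A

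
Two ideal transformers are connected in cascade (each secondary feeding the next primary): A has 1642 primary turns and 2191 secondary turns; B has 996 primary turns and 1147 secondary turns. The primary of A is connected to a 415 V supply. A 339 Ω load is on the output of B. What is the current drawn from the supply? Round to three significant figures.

I_supply ≈ 2.89 A

Secondary of A: V = 415.00 × 2191/1642 = 553.75 V.
Secondary of B: V = 553.75 × 1147/996 = 637.71 V.
I_load = 637.71/339 = 1.8811 A, so P_out = 637.71 × 1.8811 = 1199.6 W.
All ideal ⇒ P_in = P_out, so I_supply = 1199.6/415 = 2.89 A.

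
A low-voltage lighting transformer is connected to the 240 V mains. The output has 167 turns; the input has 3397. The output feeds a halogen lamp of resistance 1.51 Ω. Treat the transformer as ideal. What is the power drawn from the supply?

V_out = V_in × N_out/N_in = 240 × 167/3397 = 11.799 V.
I_out = V_out/R = 11.799/1.51 = 7.8137 A.
I_in = I_out × N_out/N_in = 7.8137 × 167/3397 = 0.38413 A.
P = V_in I_in = 240 × 0.38413 = 92.2 W.

P ≈ 92.2 W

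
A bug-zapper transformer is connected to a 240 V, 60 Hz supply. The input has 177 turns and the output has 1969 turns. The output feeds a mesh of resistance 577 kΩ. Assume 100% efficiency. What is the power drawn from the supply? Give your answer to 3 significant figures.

P ≈ 12.4 W

V_out = V_in × N_out/N_in = 240 × 1969/177 = 2669.8 V.
I_out = V_out/R = 2669.8/577000 = 0.0046271 A.
I_in = I_out × N_out/N_in = 0.0046271 × 1969/177 = 0.051473 A.
P = V_in I_in = 240 × 0.051473 = 12.4 W.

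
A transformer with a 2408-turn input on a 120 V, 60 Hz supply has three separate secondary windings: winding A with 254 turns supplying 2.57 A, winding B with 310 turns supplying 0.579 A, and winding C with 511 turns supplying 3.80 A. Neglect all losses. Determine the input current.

V_A = 120 × 254/2408 = 12.658 V; V_B = 120 × 310/2408 = 15.449 V; V_C = 120 × 511/2408 = 25.465 V.
P_out = V_A I_A + V_B I_B + V_C I_C = 12.658×2.57 + 15.449×0.579 + 25.465×3.80 = 32.531 + 8.9447 + 96.767 = 138.24 W.
Ideal ⇒ P_in = P_out, so I_in = P_out/V_in = 138.24/120 = 1.15 A.

I_in ≈ 1.15 A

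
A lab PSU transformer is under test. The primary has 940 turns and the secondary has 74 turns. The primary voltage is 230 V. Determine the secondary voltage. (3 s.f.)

V_s ≈ 18.1 V

V_s/V_p = N_s/N_p, so V_s = 230 × 74/940 = 18.1 V.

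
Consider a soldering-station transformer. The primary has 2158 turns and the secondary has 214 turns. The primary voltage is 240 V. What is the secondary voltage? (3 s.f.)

V_s/V_p = N_s/N_p, so V_s = 240 × 214/2158 = 23.8 V.

V_s ≈ 23.8 V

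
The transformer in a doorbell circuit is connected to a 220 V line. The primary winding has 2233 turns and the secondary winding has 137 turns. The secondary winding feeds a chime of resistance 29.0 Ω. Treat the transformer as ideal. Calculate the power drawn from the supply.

V_s = V_p × N_s/N_p = 220 × 137/2233 = 13.498 V.
I_s = V_s/R = 13.498/29.0 = 0.46543 A.
I_p = I_s × N_s/N_p = 0.46543 × 137/2233 = 0.028555 A.
P = V_p I_p = 220 × 0.028555 = 6.28 W.

P ≈ 6.28 W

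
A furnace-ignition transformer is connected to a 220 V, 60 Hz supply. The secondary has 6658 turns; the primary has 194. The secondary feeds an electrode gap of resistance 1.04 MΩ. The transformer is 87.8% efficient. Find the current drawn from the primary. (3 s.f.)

I_p ≈ 0.284 A

V_s = 220 × 6658/194 = 7550.3 V.
I_s = V_s/R = 7550.3/(1.04×10^6) = 0.0072599 A.
P_out = V_s I_s = 7550.3 × 0.0072599 = 54.815 W.
P_in = P_out/η = 54.815/0.878 = 62.431 W.
I_p = P_in/V_p = 62.431/220 = 0.284 A.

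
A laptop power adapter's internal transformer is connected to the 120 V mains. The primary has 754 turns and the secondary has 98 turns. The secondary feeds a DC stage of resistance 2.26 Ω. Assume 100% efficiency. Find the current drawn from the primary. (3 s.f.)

V_s = V_p × N_s/N_p = 120 × 98/754 = 15.597 V.
I_s = V_s/R = 15.597/2.26 = 6.9012 A.
For an ideal transformer I_p N_p = I_s N_s, so I_p = 6.9012 × 98/754 = 0.897 A.

I_p ≈ 0.897 A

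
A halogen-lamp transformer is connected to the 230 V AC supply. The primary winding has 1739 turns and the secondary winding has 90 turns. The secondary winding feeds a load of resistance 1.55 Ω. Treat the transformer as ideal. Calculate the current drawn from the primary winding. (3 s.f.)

I_p ≈ 0.397 A

V_s = V_p × N_s/N_p = 230 × 90/1739 = 11.903 V.
I_s = V_s/R = 11.903/1.55 = 7.6796 A.
For an ideal transformer I_p N_p = I_s N_s, so I_p = 7.6796 × 90/1739 = 0.397 A.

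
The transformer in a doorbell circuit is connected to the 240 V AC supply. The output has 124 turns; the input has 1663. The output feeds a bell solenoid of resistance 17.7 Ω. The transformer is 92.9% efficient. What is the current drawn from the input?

I_in ≈ 0.0811 A

V_out = 240 × 124/1663 = 17.895 V.
I_out = V_out/R = 17.895/17.7 = 1.0110 A.
P_out = V_out I_out = 17.895 × 1.0110 = 18.093 W.
P_in = P_out/η = 18.093/0.929 = 19.476 W.
I_in = P_in/V_in = 19.476/240 = 0.0811 A.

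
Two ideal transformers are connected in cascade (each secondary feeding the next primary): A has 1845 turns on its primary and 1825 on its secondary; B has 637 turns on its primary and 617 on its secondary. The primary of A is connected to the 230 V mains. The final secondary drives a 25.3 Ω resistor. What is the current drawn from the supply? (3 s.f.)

Secondary of A: V = 230.00 × 1825/1845 = 227.51 V.
Secondary of B: V = 227.51 × 617/637 = 220.36 V.
I_load = 220.36/25.3 = 8.7100 A, so P_out = 220.36 × 8.7100 = 1919.4 W.
All ideal ⇒ P_in = P_out, so I_supply = 1919.4/230 = 8.35 A.

I_supply ≈ 8.35 A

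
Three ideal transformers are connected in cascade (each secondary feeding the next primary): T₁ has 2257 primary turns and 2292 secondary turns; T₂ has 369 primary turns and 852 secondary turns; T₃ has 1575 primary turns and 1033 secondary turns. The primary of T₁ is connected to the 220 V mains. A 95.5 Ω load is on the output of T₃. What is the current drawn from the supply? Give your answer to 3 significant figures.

I_supply ≈ 5.45 A

After T₁: V = 220.00 × 2292/2257 = 223.41 V.
After T₂: V = 223.41 × 852/369 = 515.84 V.
After T₃: V = 515.84 × 1033/1575 = 338.33 V.
I_load = 338.33/95.5 = 3.5427 A, so P_out = 338.33 × 3.5427 = 1198.6 W.
All ideal ⇒ P_in = P_out, so I_supply = 1198.6/220 = 5.45 A.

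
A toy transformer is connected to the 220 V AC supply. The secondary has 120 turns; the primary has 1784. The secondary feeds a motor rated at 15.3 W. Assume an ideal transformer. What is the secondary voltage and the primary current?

V_s ≈ 14.8 V, I_p ≈ 0.0695 A

V_s = V_p × N_s/N_p = 220 × 120/1784 = 14.798 V.
I_s = P/V_s = 15.3/14.798 = 1.0339 A.
I_p = I_s × N_s/N_p = 1.0339 × 120/1784 = 0.0695 A.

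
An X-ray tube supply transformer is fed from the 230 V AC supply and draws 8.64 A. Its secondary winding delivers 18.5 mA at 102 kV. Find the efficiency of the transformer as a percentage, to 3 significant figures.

P_in = 230 × 8.64 = 1987.20 W.
P_out = 102000 × 0.0185 = 1887.00 W.
η = P_out/P_in = 1887.00/1987.20 = 0.950.

η ≈ 95.0%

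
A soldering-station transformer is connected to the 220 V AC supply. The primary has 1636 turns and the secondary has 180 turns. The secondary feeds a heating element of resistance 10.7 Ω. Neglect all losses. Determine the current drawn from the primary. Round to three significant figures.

V_s = V_p × N_s/N_p = 220 × 180/1636 = 24.205 V.
I_s = V_s/R = 24.205/10.7 = 2.2622 A.
For an ideal transformer I_p N_p = I_s N_s, so I_p = 2.2622 × 180/1636 = 0.249 A.

I_p ≈ 0.249 A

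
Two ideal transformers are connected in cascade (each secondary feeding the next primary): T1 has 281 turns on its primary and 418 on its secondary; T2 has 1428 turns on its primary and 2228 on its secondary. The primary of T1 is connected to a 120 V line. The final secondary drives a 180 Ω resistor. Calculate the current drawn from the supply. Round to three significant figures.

After T1: V = 120.00 × 418/281 = 178.51 V.
After T2: V = 178.51 × 2228/1428 = 278.51 V.
I_load = 278.51/180 = 1.5473 A, so P_out = 278.51 × 1.5473 = 430.93 W.
All ideal ⇒ P_in = P_out, so I_supply = 430.93/120 = 3.59 A.

I_supply ≈ 3.59 A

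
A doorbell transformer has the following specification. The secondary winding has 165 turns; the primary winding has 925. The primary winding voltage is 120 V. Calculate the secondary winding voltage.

V_s ≈ 21.4 V

V_s/V_p = N_s/N_p, so V_s = 120 × 165/925 = 21.4 V.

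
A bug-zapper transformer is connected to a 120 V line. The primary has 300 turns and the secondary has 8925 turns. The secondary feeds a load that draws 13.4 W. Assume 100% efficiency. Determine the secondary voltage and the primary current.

V_s = V_p × N_s/N_p = 120 × 8925/300 = 3570.0 V.
I_s = P/V_s = 13.4/3570.0 = 0.0037535 A.
I_p = I_s × N_s/N_p = 0.0037535 × 8925/300 = 0.112 A.

V_s ≈ 3570 V, I_p ≈ 0.112 A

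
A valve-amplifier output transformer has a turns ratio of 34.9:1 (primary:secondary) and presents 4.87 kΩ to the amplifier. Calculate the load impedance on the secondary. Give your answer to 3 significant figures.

Z_s ≈ 4.00 Ω

Z_s = Z_p/(N_p/N_s)² = 4870/34.9² = 4.00 Ω.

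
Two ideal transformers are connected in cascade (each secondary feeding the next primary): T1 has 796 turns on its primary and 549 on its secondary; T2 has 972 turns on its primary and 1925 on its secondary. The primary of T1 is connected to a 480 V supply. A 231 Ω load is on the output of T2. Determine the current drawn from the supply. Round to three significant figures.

After T1: V = 480.00 × 549/796 = 331.06 V.
After T2: V = 331.06 × 1925/972 = 655.64 V.
I_load = 655.64/231 = 2.8383 A, so P_out = 655.64 × 2.8383 = 1860.9 W.
All ideal ⇒ P_in = P_out, so I_supply = 1860.9/480 = 3.88 A.

I_supply ≈ 3.88 A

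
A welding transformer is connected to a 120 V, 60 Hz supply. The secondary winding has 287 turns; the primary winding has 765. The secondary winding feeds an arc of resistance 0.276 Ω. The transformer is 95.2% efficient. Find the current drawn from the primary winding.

V_s = 120 × 287/765 = 45.020 V.
I_s = V_s/R = 45.020/0.276 = 163.11 A.
P_out = V_s I_s = 45.020 × 163.11 = 7343.4 W.
P_in = P_out/η = 7343.4/0.952 = 7713.6 W.
I_p = P_in/V_p = 7713.6/120 = 64.3 A.

I_p ≈ 64.3 A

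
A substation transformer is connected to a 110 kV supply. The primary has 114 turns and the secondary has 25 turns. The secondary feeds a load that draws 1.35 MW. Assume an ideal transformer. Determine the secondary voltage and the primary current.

V_s ≈ 24100 V, I_p ≈ 12.3 A

V_s = V_p × N_s/N_p = 110000 × 25/114 = 24123 V.
I_s = P/V_s = 1.35×10^6/24123 = 55.964 A.
I_p = I_s × N_s/N_p = 55.964 × 25/114 = 12.3 A.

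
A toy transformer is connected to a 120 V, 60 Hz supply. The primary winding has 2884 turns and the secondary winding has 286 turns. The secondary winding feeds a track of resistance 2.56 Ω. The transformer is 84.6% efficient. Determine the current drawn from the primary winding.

V_s = 120 × 286/2884 = 11.900 V.
I_s = V_s/R = 11.900/2.56 = 4.6485 A.
P_out = V_s I_s = 11.900 × 4.6485 = 55.318 W.
P_in = P_out/η = 55.318/0.846 = 65.387 W.
I_p = P_in/V_p = 65.387/120 = 0.545 A.

I_p ≈ 0.545 A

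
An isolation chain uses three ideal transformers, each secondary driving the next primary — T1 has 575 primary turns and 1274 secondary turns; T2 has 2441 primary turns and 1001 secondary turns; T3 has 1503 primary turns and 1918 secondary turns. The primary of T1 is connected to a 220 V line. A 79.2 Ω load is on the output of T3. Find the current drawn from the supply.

Secondary of T1: V = 220.00 × 1274/575 = 487.44 V.
Secondary of T2: V = 487.44 × 1001/2441 = 199.89 V.
Secondary of T3: V = 199.89 × 1918/1503 = 255.08 V.
I_load = 255.08/79.2 = 3.2207 A, so P_out = 255.08 × 3.2207 = 821.55 W.
All ideal ⇒ P_in = P_out, so I_supply = 821.55/220 = 3.73 A.

I_supply ≈ 3.73 A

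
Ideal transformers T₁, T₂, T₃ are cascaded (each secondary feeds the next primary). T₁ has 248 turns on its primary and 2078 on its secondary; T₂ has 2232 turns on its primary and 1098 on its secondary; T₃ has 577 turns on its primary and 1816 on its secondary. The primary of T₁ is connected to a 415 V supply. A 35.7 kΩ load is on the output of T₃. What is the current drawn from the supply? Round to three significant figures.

After T₁: V = 415.00 × 2078/248 = 3477.3 V.
After T₂: V = 3477.3 × 1098/2232 = 1710.6 V.
After T₃: V = 1710.6 × 1816/577 = 5383.8 V.
I_load = 5383.8/35700 = 0.15081 A, so P_out = 5383.8 × 0.15081 = 811.92 W.
All ideal ⇒ P_in = P_out, so I_supply = 811.92/415 = 1.96 A.

I_supply ≈ 1.96 A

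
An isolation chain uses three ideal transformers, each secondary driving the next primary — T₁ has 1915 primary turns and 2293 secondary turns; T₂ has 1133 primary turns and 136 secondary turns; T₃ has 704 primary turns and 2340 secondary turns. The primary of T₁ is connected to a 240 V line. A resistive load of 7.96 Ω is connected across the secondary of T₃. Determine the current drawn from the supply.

I_supply ≈ 6.88 A

After T₁: V = 240.00 × 2293/1915 = 287.37 V.
After T₂: V = 287.37 × 136/1133 = 34.495 V.
After T₃: V = 34.495 × 2340/704 = 114.66 V.
I_load = 114.66/7.96 = 14.404 A, so P_out = 114.66 × 14.404 = 1651.5 W.
All ideal ⇒ P_in = P_out, so I_supply = 1651.5/240 = 6.88 A.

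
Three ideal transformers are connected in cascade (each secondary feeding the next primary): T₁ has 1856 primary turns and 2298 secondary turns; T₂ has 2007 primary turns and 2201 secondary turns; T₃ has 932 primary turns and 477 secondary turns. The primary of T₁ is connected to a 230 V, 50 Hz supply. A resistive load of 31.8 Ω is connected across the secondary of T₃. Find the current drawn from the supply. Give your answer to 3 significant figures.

I_supply ≈ 3.49 A

After T₁: V = 230.00 × 2298/1856 = 284.77 V.
After T₂: V = 284.77 × 2201/2007 = 312.30 V.
After T₃: V = 312.30 × 477/932 = 159.84 V.
I_load = 159.84/31.8 = 5.0263 A, so P_out = 159.84 × 5.0263 = 803.38 W.
All ideal ⇒ P_in = P_out, so I_supply = 803.38/230 = 3.49 A.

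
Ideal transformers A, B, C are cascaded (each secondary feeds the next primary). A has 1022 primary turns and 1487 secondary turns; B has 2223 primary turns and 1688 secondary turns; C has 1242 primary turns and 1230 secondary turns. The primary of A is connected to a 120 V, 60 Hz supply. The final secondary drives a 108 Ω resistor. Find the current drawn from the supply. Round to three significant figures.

After A: V = 120.00 × 1487/1022 = 174.60 V.
After B: V = 174.60 × 1688/2223 = 132.58 V.
After C: V = 132.58 × 1230/1242 = 131.30 V.
I_load = 131.30/108 = 1.2157 A, so P_out = 131.30 × 1.2157 = 159.62 W.
All ideal ⇒ P_in = P_out, so I_supply = 159.62/120 = 1.33 A.

I_supply ≈ 1.33 A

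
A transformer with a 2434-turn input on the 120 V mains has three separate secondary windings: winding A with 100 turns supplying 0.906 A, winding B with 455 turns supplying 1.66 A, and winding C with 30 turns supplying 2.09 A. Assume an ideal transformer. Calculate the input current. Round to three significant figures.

V_A = 120 × 100/2434 = 4.9302 V; V_B = 120 × 455/2434 = 22.432 V; V_C = 120 × 30/2434 = 1.4790 V.
P_out = V_A I_A + V_B I_B + V_C I_C = 4.9302×0.906 + 22.432×1.66 + 1.4790×2.09 = 4.4667 + 37.237 + 3.0912 = 44.795 W.
Ideal ⇒ P_in = P_out, so I_in = P_out/V_in = 44.795/120 = 0.373 A.

I_in ≈ 0.373 A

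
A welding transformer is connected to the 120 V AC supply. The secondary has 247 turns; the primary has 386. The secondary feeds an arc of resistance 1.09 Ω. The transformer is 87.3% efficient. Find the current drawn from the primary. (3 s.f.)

I_p ≈ 51.6 A

V_s = 120 × 247/386 = 76.788 V.
I_s = V_s/R = 76.788/1.09 = 70.447 A.
P_out = V_s I_s = 76.788 × 70.447 = 5409.5 W.
P_in = P_out/η = 5409.5/0.873 = 6196.4 W.
I_p = P_in/V_p = 6196.4/120 = 51.6 A.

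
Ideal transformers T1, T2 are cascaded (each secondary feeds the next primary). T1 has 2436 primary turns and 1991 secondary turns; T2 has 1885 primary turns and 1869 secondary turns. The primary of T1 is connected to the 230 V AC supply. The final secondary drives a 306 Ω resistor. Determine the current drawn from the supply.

After T1: V = 230.00 × 1991/2436 = 187.98 V.
After T2: V = 187.98 × 1869/1885 = 186.39 V.
I_load = 186.39/306 = 0.60911 A, so P_out = 186.39 × 0.60911 = 113.53 W.
All ideal ⇒ P_in = P_out, so I_supply = 113.53/230 = 0.494 A.

I_supply ≈ 0.494 A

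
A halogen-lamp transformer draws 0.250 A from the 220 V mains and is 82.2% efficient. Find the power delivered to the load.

P_out ≈ 45.2 W

P_in = V_in I_in = 220 × 0.250 = 55.000 W.
P_out = η P_in = 0.822 × 55.000 = 45.2 W.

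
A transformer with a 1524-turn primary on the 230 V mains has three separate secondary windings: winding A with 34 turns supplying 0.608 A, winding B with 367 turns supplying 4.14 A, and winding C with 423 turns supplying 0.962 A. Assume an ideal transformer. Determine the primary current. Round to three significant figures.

I_p ≈ 1.28 A

V_A = 230 × 34/1524 = 5.1312 V; V_B = 230 × 367/1524 = 55.387 V; V_C = 230 × 423/1524 = 63.839 V.
P_out = V_A I_A + V_B I_B + V_C I_C = 5.1312×0.608 + 55.387×4.14 + 63.839×0.962 = 3.1198 + 229.30 + 61.413 = 293.84 W.
Ideal ⇒ P_in = P_out, so I_p = P_out/V_p = 293.84/230 = 1.28 A.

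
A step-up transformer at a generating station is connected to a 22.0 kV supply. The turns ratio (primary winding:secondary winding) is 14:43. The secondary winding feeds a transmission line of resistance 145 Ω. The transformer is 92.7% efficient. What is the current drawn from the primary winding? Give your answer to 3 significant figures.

V_s = 22000 × 43/14 = 67571 V.
I_s = V_s/R = 67571/145 = 466.01 A.
P_out = V_s I_s = 67571 × 466.01 = 3.1489×10^7 W.
P_in = P_out/η = 3.1489×10^7/0.927 = 3.3969×10^7 W.
I_p = P_in/V_p = 3.3969×10^7/22000 = 1540 A.

I_p ≈ 1540 A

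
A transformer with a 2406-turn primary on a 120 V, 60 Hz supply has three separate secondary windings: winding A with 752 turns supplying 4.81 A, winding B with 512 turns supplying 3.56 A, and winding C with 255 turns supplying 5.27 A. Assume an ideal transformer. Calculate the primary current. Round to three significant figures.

V_A = 120 × 752/2406 = 37.506 V; V_B = 120 × 512/2406 = 25.536 V; V_C = 120 × 255/2406 = 12.718 V.
P_out = V_A I_A + V_B I_B + V_C I_C = 37.506×4.81 + 25.536×3.56 + 12.718×5.27 = 180.40 + 90.909 + 67.025 = 338.34 W.
Ideal ⇒ P_in = P_out, so I_p = P_out/V_p = 338.34/120 = 2.82 A.

I_p ≈ 2.82 A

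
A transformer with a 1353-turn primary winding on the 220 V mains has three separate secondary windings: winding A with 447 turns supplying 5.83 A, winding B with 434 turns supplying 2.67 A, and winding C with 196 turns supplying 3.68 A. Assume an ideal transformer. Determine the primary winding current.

I_p ≈ 3.32 A

V_A = 220 × 447/1353 = 72.683 V; V_B = 220 × 434/1353 = 70.569 V; V_C = 220 × 196/1353 = 31.870 V.
P_out = V_A I_A + V_B I_B + V_C I_C = 72.683×5.83 + 70.569×2.67 + 31.870×3.68 = 423.74 + 188.42 + 117.28 = 729.44 W.
Ideal ⇒ P_in = P_out, so I_p = P_out/V_p = 729.44/220 = 3.32 A.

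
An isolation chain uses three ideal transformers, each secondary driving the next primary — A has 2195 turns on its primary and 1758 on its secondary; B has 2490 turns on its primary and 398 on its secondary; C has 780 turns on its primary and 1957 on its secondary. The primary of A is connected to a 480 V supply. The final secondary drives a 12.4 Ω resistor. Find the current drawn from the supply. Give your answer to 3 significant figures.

After A: V = 480.00 × 1758/2195 = 384.44 V.
After B: V = 384.44 × 398/2490 = 61.448 V.
After C: V = 61.448 × 1957/780 = 154.17 V.
I_load = 154.17/12.4 = 12.433 A, so P_out = 154.17 × 12.433 = 1916.9 W.
All ideal ⇒ P_in = P_out, so I_supply = 1916.9/480 = 3.99 A.

I_supply ≈ 3.99 A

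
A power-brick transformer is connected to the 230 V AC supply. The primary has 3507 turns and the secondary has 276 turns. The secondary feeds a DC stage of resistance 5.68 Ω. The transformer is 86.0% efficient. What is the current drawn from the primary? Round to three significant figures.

V_s = 230 × 276/3507 = 18.101 V.
I_s = V_s/R = 18.101/5.68 = 3.1868 A.
P_out = V_s I_s = 18.101 × 3.1868 = 57.684 W.
P_in = P_out/η = 57.684/0.860 = 67.074 W.
I_p = P_in/V_p = 67.074/230 = 0.292 A.

I_p ≈ 0.292 A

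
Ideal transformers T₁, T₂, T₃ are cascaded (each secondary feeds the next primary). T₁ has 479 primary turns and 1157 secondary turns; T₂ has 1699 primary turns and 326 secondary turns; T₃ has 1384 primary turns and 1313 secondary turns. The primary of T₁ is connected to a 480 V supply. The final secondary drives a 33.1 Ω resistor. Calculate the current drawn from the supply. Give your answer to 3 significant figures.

I_supply ≈ 2.80 A

After T₁: V = 480.00 × 1157/479 = 1159.4 V.
After T₂: V = 1159.4 × 326/1699 = 222.47 V.
After T₃: V = 222.47 × 1313/1384 = 211.05 V.
I_load = 211.05/33.1 = 6.3762 A, so P_out = 211.05 × 6.3762 = 1345.7 W.
All ideal ⇒ P_in = P_out, so I_supply = 1345.7/480 = 2.80 A.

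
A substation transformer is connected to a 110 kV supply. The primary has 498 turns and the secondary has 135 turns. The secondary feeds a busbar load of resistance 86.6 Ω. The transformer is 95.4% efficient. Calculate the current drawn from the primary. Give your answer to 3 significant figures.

V_s = 110000 × 135/498 = 29819 V.
I_s = V_s/R = 29819/86.6 = 344.33 A.
P_out = V_s I_s = 29819 × 344.33 = 1.0268×10^7 W.
P_in = P_out/η = 1.0268×10^7/0.954 = 1.0763×10^7 W.
I_p = P_in/V_p = 1.0763×10^7/110000 = 97.8 A.

I_p ≈ 97.8 A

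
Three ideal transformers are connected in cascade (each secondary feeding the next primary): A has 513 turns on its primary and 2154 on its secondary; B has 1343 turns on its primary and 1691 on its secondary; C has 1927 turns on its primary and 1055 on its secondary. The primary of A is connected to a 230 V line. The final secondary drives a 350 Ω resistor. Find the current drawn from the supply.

Secondary of A: V = 230.00 × 2154/513 = 965.73 V.
Secondary of B: V = 965.73 × 1691/1343 = 1216.0 V.
Secondary of C: V = 1216.0 × 1055/1927 = 665.72 V.
I_load = 665.72/350 = 1.9021 A, so P_out = 665.72 × 1.9021 = 1266.3 W.
All ideal ⇒ P_in = P_out, so I_supply = 1266.3/230 = 5.51 A.

I_supply ≈ 5.51 A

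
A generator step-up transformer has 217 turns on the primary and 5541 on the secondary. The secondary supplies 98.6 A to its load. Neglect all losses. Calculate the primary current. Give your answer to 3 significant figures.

For an ideal transformer I_p/I_s = N_s/N_p, so I_p = 98.6 × 5541/217 = 2520 A.

I_p ≈ 2520 A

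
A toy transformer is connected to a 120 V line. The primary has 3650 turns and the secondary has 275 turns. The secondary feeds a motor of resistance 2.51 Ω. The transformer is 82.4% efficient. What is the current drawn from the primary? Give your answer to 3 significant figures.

I_p ≈ 0.329 A

V_s = 120 × 275/3650 = 9.0411 V.
I_s = V_s/R = 9.0411/2.51 = 3.6020 A.
P_out = V_s I_s = 9.0411 × 3.6020 = 32.566 W.
P_in = P_out/η = 32.566/0.824 = 39.522 W.
I_p = P_in/V_p = 39.522/120 = 0.329 A.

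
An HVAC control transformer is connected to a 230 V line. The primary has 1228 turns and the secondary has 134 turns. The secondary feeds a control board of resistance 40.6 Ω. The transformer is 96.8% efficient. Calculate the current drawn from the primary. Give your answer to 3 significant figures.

V_s = 230 × 134/1228 = 25.098 V.
I_s = V_s/R = 25.098/40.6 = 0.61817 A.
P_out = V_s I_s = 25.098 × 0.61817 = 15.515 W.
P_in = P_out/η = 15.515/0.968 = 16.028 W.
I_p = P_in/V_p = 16.028/230 = 0.0697 A.

I_p ≈ 0.0697 A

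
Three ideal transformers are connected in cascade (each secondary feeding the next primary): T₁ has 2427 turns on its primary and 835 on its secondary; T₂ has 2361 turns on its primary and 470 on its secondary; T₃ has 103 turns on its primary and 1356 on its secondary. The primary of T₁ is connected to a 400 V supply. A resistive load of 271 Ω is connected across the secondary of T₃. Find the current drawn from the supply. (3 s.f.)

Secondary of T₁: V = 400.00 × 835/2427 = 137.62 V.
Secondary of T₂: V = 137.62 × 470/2361 = 27.395 V.
Secondary of T₃: V = 27.395 × 1356/103 = 360.66 V.
I_load = 360.66/271 = 1.3309 A, so P_out = 360.66 × 1.3309 = 479.99 W.
All ideal ⇒ P_in = P_out, so I_supply = 479.99/400 = 1.20 A.

I_supply ≈ 1.20 A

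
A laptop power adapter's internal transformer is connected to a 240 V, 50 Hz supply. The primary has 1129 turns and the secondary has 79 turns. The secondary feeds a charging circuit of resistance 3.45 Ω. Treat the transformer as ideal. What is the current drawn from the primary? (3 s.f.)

V_s = V_p × N_s/N_p = 240 × 79/1129 = 16.794 V.
I_s = V_s/R = 16.794/3.45 = 4.8677 A.
For an ideal transformer I_p N_p = I_s N_s, so I_p = 4.8677 × 79/1129 = 0.341 A.

I_p ≈ 0.341 A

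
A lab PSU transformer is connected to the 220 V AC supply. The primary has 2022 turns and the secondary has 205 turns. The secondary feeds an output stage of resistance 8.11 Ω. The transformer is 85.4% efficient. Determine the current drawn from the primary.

V_s = 220 × 205/2022 = 22.305 V.
I_s = V_s/R = 22.305/8.11 = 2.7503 A.
P_out = V_s I_s = 22.305 × 2.7503 = 61.344 W.
P_in = P_out/η = 61.344/0.854 = 71.831 W.
I_p = P_in/V_p = 71.831/220 = 0.327 A.

I_p ≈ 0.327 A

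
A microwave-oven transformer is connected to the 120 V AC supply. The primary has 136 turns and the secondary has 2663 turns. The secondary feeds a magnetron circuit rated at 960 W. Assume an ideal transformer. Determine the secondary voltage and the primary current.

V_s ≈ 2350 V, I_p ≈ 8.00 A

V_s = V_p × N_s/N_p = 120 × 2663/136 = 2349.7 V.
I_s = P/V_s = 960/2349.7 = 0.40856 A.
I_p = I_s × N_s/N_p = 0.40856 × 2663/136 = 8.00 A.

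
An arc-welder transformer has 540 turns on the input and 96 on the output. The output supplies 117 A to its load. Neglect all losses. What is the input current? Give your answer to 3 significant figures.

For an ideal transformer I_in/I_out = N_out/N_in, so I_in = 117 × 96/540 = 20.8 A.

I_in ≈ 20.8 A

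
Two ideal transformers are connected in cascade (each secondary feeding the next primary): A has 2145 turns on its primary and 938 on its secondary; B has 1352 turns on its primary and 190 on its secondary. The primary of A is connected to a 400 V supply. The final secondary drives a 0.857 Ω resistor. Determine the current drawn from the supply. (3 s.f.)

Secondary of A: V = 400.00 × 938/2145 = 174.92 V.
Secondary of B: V = 174.92 × 190/1352 = 24.582 V.
I_load = 24.582/0.857 = 28.683 A, so P_out = 24.582 × 28.683 = 705.09 W.
All ideal ⇒ P_in = P_out, so I_supply = 705.09/400 = 1.76 A.

I_supply ≈ 1.76 A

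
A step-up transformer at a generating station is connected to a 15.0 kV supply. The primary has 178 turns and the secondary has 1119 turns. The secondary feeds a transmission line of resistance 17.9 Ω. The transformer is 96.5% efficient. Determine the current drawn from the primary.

I_p ≈ 34300 A

V_s = 15000 × 1119/178 = 94298 V.
I_s = V_s/R = 94298/17.9 = 5268.0 A.
P_out = V_s I_s = 94298 × 5268.0 = 4.9676×10^8 W.
P_in = P_out/η = 4.9676×10^8/0.965 = 5.1478×10^8 W.
I_p = P_in/V_p = 5.1478×10^8/15000 = 34300 A.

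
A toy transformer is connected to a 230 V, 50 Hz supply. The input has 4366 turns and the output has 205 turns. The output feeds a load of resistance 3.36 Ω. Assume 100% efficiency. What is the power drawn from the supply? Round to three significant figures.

P ≈ 34.7 W

V_out = V_in × N_out/N_in = 230 × 205/4366 = 10.799 V.
I_out = V_out/R = 10.799/3.36 = 3.2141 A.
I_in = I_out × N_out/N_in = 3.2141 × 205/4366 = 0.15091 A.
P = V_in I_in = 230 × 0.15091 = 34.7 W.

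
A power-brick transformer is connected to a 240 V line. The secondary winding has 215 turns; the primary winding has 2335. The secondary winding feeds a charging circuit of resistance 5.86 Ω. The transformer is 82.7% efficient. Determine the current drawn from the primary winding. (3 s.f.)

I_p ≈ 0.420 A

V_s = 240 × 215/2335 = 22.099 V.
I_s = V_s/R = 22.099/5.86 = 3.7711 A.
P_out = V_s I_s = 22.099 × 3.7711 = 83.335 W.
P_in = P_out/η = 83.335/0.827 = 100.77 W.
I_p = P_in/V_p = 100.77/240 = 0.420 A.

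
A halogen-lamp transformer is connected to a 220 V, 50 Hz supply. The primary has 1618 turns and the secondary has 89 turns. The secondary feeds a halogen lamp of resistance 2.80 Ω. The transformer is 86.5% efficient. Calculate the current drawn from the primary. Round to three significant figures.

V_s = 220 × 89/1618 = 12.101 V.
I_s = V_s/R = 12.101/2.80 = 4.3219 A.
P_out = V_s I_s = 12.101 × 4.3219 = 52.301 W.
P_in = P_out/η = 52.301/0.865 = 60.464 W.
I_p = P_in/V_p = 60.464/220 = 0.275 A.

I_p ≈ 0.275 A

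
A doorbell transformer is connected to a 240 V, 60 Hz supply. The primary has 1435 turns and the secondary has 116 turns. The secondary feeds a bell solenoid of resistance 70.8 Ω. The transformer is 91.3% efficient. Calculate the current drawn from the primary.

I_p ≈ 0.0243 A

V_s = 240 × 116/1435 = 19.401 V.
I_s = V_s/R = 19.401/70.8 = 0.27402 A.
P_out = V_s I_s = 19.401 × 0.27402 = 5.3162 W.
P_in = P_out/η = 5.3162/0.913 = 5.8228 W.
I_p = P_in/V_p = 5.8228/240 = 0.0243 A.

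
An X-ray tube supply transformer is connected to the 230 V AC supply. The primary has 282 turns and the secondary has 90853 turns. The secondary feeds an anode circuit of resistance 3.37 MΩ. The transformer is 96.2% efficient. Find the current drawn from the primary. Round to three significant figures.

I_p ≈ 7.36 A

V_s = 230 × 90853/282 = 74100 V.
I_s = V_s/R = 74100/(3.37×10^6) = 0.021988 A.
P_out = V_s I_s = 74100 × 0.021988 = 1629.3 W.
P_in = P_out/η = 1629.3/0.962 = 1693.7 W.
I_p = P_in/V_p = 1693.7/230 = 7.36 A.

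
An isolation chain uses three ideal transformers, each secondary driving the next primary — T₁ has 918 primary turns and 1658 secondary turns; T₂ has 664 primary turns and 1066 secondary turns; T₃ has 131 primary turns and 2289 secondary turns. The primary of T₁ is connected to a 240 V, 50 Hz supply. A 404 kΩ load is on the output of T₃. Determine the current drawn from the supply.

Secondary of T₁: V = 240.00 × 1658/918 = 433.46 V.
Secondary of T₂: V = 433.46 × 1066/664 = 695.89 V.
Secondary of T₃: V = 695.89 × 2289/131 = 12160 V.
I_load = 12160/404000 = 0.030098 A, so P_out = 12160 × 0.030098 = 365.98 W.
All ideal ⇒ P_in = P_out, so I_supply = 365.98/240 = 1.52 A.

I_supply ≈ 1.52 A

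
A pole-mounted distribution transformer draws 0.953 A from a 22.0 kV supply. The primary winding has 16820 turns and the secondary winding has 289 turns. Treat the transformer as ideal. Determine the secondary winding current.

I_s/I_p = N_p/N_s, so I_s = 0.953 × 16820/289 = 55.5 A.

I_s ≈ 55.5 A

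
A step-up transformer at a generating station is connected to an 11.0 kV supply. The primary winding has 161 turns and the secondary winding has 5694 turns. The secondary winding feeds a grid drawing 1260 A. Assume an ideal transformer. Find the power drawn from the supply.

I_p = I_s × N_s/N_p = 1260 × 5694/161 = 44562 A.
P = V_p I_p = 11000 × 44562 = 4.90×10^8 W.

P ≈ 4.90×10^8 W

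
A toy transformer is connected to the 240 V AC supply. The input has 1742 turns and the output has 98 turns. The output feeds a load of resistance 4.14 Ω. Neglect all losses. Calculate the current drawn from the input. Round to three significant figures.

V_out = V_in × N_out/N_in = 240 × 98/1742 = 13.502 V.
I_out = V_out/R = 13.502/4.14 = 3.2613 A.
For an ideal transformer I_in N_in = I_out N_out, so I_in = 3.2613 × 98/1742 = 0.183 A.

I_in ≈ 0.183 A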